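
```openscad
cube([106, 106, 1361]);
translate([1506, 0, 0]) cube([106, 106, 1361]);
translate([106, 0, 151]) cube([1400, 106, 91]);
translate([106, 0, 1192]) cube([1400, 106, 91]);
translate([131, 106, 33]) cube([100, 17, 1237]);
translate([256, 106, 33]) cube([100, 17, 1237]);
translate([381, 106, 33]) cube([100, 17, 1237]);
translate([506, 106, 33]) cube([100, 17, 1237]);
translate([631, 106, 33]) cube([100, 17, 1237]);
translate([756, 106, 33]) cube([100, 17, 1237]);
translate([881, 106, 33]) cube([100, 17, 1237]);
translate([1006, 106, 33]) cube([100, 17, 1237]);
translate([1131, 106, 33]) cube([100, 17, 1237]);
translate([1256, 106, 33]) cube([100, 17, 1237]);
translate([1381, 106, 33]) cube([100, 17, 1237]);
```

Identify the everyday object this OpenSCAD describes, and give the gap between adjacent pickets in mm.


A fence section. The picket gap is 25 mm.

Two posts, two rails, 11 pickets — a fence section. Span 1400 mm holds 11 pickets of 100 mm with 12 equal gaps: ⌊(1400 − 11·100) / 12⌋ = 25 mm.


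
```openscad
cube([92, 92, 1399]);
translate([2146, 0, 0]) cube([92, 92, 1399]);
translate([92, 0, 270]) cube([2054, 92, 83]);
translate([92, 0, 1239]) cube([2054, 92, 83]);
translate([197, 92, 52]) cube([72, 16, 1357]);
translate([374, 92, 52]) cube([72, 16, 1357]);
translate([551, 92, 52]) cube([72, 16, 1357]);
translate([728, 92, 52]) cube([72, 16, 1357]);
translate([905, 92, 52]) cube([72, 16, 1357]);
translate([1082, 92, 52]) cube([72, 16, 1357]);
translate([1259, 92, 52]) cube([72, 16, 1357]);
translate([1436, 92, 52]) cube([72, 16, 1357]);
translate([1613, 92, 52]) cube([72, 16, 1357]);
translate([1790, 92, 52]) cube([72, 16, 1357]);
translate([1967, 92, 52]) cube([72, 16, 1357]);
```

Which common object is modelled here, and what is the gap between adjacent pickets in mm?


A fence section. The picket gap is 105 mm.

Two posts, two rails, 11 pickets — a fence section. Span 2054 mm holds 11 pickets of 72 mm with 12 equal gaps: ⌊(2054 − 11·72) / 12⌋ = 105 mm.


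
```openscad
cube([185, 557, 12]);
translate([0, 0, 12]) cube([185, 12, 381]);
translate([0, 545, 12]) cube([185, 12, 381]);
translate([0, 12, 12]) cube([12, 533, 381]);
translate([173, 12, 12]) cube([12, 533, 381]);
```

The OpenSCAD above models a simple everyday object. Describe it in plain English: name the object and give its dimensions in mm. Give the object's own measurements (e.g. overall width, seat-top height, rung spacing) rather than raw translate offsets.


An open-topped rectangular box: outside dimensions 185×557×393 mm, with a uniform wall and base thickness of 12 mm. The base is a full 185×557 slab on the floor; four walls sit on top of the base. The front and back walls (the −y and +y sides) span the full width; the two side walls fit between them.


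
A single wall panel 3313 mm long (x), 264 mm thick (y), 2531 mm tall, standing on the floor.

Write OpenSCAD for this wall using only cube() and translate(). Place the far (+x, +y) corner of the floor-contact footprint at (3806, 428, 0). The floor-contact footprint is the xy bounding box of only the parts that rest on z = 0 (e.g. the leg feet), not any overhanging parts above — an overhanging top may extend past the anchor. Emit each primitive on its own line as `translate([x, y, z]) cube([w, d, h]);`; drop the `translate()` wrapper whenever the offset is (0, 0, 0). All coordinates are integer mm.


translate([493, 164, 0]) cube([3313, 264, 2531]);


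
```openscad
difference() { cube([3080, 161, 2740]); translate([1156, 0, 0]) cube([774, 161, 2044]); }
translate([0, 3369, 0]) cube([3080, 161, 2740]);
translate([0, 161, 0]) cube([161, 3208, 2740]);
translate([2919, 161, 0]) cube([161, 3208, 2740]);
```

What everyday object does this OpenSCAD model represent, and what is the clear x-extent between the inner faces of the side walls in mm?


A single room. The interior width is 2758 mm.

Four walls enclosing a rectangle with a door in the front wall — a room. Outside width 3080 minus two 161 mm walls gives 2758 mm.


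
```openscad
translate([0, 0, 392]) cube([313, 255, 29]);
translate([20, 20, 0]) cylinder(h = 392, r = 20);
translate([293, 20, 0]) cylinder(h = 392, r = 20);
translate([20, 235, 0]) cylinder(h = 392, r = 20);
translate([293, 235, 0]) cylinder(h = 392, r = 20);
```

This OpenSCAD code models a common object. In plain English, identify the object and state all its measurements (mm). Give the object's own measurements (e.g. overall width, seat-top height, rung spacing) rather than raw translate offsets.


A simple wooden stool: a rectangular seat 313 mm (x) by 255 mm (y), 29 mm thick, top face at z = 421 mm, on four round legs, each 40 mm in diameter. The legs rest on z = 0, each leg's axis is inset half a diameter from the nearest pair of seat edges (so the leg's bounding box is flush with the corner).


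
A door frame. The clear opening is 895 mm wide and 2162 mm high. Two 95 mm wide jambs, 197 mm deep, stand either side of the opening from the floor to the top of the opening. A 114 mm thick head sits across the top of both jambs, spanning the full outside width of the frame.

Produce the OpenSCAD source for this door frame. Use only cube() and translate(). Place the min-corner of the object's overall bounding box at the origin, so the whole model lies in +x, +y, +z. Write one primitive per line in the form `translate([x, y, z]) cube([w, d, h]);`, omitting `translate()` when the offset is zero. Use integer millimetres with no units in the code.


cube([95, 197, 2162]);
translate([990, 0, 0]) cube([95, 197, 2162]);
translate([0, 0, 2162]) cube([1085, 197, 114]);


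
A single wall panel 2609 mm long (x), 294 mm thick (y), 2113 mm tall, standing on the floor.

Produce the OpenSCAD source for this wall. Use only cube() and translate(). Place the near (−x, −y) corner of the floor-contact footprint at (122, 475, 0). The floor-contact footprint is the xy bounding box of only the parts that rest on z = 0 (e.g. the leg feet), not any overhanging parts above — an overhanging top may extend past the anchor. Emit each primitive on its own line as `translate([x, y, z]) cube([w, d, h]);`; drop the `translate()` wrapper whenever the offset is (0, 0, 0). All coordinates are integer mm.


translate([122, 475, 0]) cube([2609, 294, 2113]);


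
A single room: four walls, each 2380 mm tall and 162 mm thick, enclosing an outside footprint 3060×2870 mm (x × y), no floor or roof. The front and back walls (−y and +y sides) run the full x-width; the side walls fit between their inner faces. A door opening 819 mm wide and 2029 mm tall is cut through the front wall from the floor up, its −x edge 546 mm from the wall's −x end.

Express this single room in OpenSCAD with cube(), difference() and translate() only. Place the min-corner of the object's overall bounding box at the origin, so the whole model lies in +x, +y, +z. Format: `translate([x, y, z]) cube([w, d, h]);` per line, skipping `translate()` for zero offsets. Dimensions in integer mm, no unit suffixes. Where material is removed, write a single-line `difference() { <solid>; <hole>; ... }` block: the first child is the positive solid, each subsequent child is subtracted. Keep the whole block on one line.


difference() { cube([3060, 162, 2380]); translate([546, 0, 0]) cube([819, 162, 2029]); }
translate([0, 2708, 0]) cube([3060, 162, 2380]);
translate([0, 162, 0]) cube([162, 2546, 2380]);
translate([2898, 162, 0]) cube([162, 2546, 2380]);


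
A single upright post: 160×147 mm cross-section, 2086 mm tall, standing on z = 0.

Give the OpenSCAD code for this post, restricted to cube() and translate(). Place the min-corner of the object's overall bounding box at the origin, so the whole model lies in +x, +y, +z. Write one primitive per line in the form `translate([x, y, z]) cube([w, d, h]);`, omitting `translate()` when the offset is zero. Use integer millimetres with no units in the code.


cube([160, 147, 2086]);


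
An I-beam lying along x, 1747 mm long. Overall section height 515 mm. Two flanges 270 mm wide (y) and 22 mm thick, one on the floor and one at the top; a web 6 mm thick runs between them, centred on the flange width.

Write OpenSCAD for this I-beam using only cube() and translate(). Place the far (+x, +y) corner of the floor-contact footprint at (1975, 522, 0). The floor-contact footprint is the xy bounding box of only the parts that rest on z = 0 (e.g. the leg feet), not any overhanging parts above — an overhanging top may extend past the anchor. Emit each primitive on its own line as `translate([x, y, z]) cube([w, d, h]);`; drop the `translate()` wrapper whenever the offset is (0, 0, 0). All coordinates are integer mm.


translate([228, 252, 0]) cube([1747, 270, 22]);
translate([228, 384, 22]) cube([1747, 6, 471]);
translate([228, 252, 493]) cube([1747, 270, 22]);


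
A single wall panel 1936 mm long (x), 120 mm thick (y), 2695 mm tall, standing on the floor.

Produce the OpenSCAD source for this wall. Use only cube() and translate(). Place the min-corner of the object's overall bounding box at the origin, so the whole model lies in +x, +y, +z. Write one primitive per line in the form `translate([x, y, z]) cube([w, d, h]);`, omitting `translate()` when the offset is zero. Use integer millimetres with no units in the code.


cube([1936, 120, 2695]);


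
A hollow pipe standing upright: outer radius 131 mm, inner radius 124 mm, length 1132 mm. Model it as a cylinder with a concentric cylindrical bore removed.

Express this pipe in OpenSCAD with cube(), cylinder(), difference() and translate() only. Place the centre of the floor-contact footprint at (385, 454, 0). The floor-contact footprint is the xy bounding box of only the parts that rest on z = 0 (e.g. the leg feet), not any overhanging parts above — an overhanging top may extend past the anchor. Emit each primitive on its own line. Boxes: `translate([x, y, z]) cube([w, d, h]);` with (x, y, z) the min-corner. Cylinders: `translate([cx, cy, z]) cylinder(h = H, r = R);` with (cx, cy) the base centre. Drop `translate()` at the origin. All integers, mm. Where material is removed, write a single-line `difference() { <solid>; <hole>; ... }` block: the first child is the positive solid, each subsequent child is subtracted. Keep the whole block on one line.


difference() { translate([385, 454, 0]) cylinder(h = 1132, r = 131); translate([385, 454, 0]) cylinder(h = 1132, r = 124); }


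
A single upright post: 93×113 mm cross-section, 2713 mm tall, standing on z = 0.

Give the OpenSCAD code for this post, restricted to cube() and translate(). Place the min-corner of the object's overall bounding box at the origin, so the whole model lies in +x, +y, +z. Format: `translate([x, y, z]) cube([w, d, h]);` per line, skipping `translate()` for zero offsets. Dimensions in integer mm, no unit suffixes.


cube([93, 113, 2713]);


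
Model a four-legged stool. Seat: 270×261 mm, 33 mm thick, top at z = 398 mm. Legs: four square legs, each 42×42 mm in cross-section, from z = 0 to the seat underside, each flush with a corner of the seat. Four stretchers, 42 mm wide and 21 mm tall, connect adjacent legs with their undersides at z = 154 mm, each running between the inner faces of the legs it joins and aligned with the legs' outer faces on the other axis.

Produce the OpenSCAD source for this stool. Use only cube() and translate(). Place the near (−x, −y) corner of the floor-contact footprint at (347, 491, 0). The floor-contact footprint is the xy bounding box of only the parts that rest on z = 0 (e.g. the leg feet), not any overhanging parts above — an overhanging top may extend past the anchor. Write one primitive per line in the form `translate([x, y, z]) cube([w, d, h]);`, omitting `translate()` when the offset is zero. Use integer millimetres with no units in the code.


translate([347, 491, 365]) cube([270, 261, 33]);
translate([347, 491, 0]) cube([42, 42, 365]);
translate([575, 491, 0]) cube([42, 42, 365]);
translate([347, 710, 0]) cube([42, 42, 365]);
translate([575, 710, 0]) cube([42, 42, 365]);
translate([389, 491, 154]) cube([186, 42, 21]);
translate([389, 710, 154]) cube([186, 42, 21]);
translate([347, 533, 154]) cube([42, 177, 21]);
translate([575, 533, 154]) cube([42, 177, 21]);


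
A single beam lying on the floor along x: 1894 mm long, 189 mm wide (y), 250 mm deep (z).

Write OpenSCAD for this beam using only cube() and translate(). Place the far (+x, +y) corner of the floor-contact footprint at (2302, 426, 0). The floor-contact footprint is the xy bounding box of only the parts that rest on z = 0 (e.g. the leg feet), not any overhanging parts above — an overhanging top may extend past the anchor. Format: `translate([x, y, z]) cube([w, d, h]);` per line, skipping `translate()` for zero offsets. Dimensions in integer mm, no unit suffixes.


translate([408, 237, 0]) cube([1894, 189, 250]);


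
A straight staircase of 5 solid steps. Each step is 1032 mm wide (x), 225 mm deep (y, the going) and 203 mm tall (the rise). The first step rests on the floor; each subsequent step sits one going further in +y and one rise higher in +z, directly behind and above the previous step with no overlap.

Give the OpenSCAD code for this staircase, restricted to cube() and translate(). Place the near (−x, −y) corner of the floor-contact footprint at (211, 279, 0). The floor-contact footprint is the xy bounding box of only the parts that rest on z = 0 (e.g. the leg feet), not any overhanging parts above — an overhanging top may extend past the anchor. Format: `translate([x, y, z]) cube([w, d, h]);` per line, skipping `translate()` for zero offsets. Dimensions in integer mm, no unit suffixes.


translate([211, 279, 0]) cube([1032, 225, 203]);
translate([211, 504, 203]) cube([1032, 225, 203]);
translate([211, 729, 406]) cube([1032, 225, 203]);
translate([211, 954, 609]) cube([1032, 225, 203]);
translate([211, 1179, 812]) cube([1032, 225, 203]);


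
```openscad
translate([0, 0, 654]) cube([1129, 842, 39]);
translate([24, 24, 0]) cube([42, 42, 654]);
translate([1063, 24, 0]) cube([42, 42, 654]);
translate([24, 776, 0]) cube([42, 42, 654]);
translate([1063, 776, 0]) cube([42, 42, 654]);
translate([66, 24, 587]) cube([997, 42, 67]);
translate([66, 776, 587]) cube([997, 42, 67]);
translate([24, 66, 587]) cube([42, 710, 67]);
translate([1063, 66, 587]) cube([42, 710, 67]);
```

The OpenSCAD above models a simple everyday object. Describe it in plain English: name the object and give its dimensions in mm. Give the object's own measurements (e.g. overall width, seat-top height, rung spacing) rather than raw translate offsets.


A table: top 1129 mm (x) × 842 mm (y), 39 mm thick, upper face at z = 693 mm, on four 42×42 mm square legs, each inset 24 mm from the nearest pair of top edges from z = 0 to the bottom of the top. Four apron rails, 42 mm thick and 67 mm tall, run between adjacent legs with their top edges flush with the underside of the top and their outer faces flush with the legs' outer faces.


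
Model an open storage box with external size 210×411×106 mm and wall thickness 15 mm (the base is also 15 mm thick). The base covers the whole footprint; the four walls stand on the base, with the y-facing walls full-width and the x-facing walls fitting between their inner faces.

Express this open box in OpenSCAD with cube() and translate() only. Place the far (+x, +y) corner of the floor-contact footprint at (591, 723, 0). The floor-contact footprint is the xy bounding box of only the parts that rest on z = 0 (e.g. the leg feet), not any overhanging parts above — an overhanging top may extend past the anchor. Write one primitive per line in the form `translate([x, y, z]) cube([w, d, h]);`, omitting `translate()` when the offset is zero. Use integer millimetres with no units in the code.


translate([381, 312, 0]) cube([210, 411, 15]);
translate([381, 312, 15]) cube([210, 15, 91]);
translate([381, 708, 15]) cube([210, 15, 91]);
translate([381, 327, 15]) cube([15, 381, 91]);
translate([576, 327, 15]) cube([15, 381, 91]);


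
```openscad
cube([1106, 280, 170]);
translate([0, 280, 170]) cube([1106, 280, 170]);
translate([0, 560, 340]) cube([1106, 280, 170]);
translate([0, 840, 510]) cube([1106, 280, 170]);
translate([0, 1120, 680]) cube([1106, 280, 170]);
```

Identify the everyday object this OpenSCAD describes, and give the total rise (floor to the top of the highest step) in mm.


A staircase. The total rise is 850 mm.

5 identical blocks, each offset up and back from the previous — a staircase. Each step is 170 mm tall and there are 5 of them, so the total rise is 5 × 170 = 850 mm.


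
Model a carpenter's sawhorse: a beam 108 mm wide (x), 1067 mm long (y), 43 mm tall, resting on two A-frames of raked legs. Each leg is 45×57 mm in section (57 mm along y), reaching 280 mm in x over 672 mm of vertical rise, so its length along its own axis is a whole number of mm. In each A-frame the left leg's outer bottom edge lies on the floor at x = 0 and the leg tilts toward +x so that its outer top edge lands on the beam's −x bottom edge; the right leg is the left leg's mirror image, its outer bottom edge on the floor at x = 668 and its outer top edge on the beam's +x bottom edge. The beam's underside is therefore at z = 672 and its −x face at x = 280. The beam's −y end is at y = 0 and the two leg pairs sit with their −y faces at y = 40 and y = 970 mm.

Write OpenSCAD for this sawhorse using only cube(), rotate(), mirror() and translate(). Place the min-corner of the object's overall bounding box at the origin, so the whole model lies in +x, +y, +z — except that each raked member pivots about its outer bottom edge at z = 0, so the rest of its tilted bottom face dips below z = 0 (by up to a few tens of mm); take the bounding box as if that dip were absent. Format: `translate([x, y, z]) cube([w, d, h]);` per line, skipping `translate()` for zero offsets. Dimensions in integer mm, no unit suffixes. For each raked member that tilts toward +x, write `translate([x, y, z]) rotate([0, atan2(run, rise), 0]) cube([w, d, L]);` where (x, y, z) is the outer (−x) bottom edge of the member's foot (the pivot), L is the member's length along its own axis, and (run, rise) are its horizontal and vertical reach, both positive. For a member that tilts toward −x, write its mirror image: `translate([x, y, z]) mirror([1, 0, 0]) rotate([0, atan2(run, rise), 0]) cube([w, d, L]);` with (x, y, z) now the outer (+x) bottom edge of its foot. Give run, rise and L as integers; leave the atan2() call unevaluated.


translate([280, 0, 672]) cube([108, 1067, 43]);
translate([0, 40, 0]) rotate([0, atan2(280, 672), 0]) cube([45, 57, 728]);
translate([668, 40, 0]) mirror([1, 0, 0]) rotate([0, atan2(280, 672), 0]) cube([45, 57, 728]);
translate([0, 970, 0]) rotate([0, atan2(280, 672), 0]) cube([45, 57, 728]);
translate([668, 970, 0]) mirror([1, 0, 0]) rotate([0, atan2(280, 672), 0]) cube([45, 57, 728]);


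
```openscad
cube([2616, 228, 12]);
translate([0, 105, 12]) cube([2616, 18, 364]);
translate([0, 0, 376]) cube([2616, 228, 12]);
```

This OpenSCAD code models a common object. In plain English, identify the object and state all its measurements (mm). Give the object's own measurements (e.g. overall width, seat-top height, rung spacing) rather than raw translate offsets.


An I-beam lying along x, 2616 mm long. Overall section height 388 mm. Two flanges 228 mm wide (y) and 12 mm thick, one on the floor and one at the top; a web 18 mm thick runs between them, centred on the flange width.


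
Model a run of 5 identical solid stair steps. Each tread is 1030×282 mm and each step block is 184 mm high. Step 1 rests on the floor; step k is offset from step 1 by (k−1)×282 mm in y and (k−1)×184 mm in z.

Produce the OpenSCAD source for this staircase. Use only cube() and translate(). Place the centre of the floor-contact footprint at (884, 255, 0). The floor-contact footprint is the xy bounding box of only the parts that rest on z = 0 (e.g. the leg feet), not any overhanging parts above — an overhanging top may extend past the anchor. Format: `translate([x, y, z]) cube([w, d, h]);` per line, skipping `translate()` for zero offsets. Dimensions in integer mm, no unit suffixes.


translate([369, 114, 0]) cube([1030, 282, 184]);
translate([369, 396, 184]) cube([1030, 282, 184]);
translate([369, 678, 368]) cube([1030, 282, 184]);
translate([369, 960, 552]) cube([1030, 282, 184]);
translate([369, 1242, 736]) cube([1030, 282, 184]);


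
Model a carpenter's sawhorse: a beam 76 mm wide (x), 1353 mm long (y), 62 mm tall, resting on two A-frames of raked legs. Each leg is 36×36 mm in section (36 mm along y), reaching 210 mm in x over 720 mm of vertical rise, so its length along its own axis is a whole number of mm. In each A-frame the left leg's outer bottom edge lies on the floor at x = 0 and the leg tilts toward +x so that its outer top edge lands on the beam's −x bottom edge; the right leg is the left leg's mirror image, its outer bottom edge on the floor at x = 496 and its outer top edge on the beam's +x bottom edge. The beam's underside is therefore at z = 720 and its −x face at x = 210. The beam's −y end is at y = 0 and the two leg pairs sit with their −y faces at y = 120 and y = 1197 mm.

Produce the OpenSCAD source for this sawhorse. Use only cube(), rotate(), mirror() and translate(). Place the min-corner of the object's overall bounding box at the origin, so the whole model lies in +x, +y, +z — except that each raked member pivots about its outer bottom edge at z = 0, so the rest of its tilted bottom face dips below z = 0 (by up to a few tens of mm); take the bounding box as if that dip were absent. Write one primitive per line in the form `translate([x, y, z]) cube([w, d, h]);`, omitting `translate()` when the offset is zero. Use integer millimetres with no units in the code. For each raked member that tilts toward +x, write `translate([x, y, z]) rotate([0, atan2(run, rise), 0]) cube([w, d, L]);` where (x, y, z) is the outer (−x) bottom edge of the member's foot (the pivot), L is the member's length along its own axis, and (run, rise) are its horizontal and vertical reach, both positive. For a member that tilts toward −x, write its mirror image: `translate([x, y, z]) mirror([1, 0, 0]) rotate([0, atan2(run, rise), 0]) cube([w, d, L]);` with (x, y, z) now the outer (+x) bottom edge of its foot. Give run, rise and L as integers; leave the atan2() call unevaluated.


translate([210, 0, 720]) cube([76, 1353, 62]);
translate([0, 120, 0]) rotate([0, atan2(210, 720), 0]) cube([36, 36, 750]);
translate([496, 120, 0]) mirror([1, 0, 0]) rotate([0, atan2(210, 720), 0]) cube([36, 36, 750]);
translate([0, 1197, 0]) rotate([0, atan2(210, 720), 0]) cube([36, 36, 750]);
translate([496, 1197, 0]) mirror([1, 0, 0]) rotate([0, atan2(210, 720), 0]) cube([36, 36, 750]);


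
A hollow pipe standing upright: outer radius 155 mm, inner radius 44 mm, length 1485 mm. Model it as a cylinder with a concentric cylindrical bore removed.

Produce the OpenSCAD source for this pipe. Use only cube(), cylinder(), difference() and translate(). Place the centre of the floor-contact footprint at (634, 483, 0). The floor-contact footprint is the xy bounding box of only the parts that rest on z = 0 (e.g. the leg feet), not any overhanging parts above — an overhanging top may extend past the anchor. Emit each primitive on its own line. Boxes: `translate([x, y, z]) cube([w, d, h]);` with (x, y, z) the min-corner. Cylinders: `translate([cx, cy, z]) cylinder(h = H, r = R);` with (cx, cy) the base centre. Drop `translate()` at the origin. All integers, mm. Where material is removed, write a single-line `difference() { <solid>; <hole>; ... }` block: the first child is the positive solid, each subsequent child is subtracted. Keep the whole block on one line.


difference() { translate([634, 483, 0]) cylinder(h = 1485, r = 155); translate([634, 483, 0]) cylinder(h = 1485, r = 44); }


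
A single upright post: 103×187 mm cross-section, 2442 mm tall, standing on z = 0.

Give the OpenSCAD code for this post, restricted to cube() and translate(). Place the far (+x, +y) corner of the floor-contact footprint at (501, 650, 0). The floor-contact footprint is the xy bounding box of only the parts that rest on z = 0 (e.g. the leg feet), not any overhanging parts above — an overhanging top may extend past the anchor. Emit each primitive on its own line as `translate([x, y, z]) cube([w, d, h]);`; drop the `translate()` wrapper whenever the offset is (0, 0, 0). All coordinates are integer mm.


translate([398, 463, 0]) cube([103, 187, 2442]);


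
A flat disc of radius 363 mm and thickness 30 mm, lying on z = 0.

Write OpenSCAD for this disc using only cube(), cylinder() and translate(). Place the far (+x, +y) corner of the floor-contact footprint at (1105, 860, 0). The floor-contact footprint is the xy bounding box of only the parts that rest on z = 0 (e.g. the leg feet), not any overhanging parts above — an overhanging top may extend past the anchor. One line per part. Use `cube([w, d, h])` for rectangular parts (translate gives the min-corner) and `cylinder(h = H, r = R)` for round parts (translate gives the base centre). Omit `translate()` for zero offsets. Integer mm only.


translate([742, 497, 0]) cylinder(h = 30, r = 363);


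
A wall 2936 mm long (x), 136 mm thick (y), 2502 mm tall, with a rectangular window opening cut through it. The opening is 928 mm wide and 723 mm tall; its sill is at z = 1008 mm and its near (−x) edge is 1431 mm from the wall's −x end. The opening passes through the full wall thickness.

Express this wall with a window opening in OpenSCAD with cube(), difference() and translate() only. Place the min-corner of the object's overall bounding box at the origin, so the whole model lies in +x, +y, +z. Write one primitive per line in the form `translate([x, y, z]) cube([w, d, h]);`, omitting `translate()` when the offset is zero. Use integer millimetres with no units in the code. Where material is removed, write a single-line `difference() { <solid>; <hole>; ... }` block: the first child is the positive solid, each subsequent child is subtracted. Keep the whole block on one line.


difference() { cube([2936, 136, 2502]); translate([1431, 0, 1008]) cube([928, 136, 723]); }


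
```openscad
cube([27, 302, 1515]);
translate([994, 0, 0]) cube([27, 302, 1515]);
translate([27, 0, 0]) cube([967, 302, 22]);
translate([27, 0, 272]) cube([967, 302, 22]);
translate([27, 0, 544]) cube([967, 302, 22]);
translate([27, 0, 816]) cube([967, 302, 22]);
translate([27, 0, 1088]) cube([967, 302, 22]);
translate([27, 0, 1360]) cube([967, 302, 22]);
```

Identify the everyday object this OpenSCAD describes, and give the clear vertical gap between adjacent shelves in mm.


A bookshelf. The clear shelf gap is 250 mm.

Two tall side panels with 6 horizontal boards between them — a bookshelf. The first two shelf undersides are at z = 0 and z = 272; with shelf thickness 22, the clear gap is 272 − 0 − 22 = 250 mm.


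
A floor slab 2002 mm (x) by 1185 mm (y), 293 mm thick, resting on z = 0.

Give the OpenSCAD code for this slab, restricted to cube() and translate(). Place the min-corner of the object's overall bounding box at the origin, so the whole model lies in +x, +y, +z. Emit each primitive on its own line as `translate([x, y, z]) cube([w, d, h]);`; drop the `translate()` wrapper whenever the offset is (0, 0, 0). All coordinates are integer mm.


cube([2002, 1185, 293]);


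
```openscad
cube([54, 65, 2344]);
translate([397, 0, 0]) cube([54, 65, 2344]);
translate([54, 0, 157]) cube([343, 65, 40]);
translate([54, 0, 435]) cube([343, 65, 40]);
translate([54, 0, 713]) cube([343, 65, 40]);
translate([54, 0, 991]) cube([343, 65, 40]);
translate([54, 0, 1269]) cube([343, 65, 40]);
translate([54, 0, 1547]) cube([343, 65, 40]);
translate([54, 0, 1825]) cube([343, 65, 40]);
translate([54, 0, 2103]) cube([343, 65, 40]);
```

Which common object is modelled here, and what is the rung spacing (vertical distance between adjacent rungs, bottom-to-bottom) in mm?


A ladder. The rung spacing is 278 mm.

Two tall 54×65 posts with 8 short bars between them — a ladder. Adjacent rungs sit at z = 157 and z = 435, so the spacing is 435 − 157 = 278 mm.


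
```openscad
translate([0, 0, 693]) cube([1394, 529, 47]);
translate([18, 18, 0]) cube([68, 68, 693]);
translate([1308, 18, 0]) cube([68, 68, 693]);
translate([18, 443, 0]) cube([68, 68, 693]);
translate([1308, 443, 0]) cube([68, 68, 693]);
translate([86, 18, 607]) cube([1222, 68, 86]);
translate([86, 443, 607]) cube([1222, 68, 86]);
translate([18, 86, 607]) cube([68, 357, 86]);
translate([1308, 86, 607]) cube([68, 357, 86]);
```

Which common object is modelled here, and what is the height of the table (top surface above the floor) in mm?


A table. The table height is 740 mm.

A 1394×529×47 slab sits at z = 693 on four 68 mm square posts — a table. The top surface is at 693 + 47 = 740 mm.


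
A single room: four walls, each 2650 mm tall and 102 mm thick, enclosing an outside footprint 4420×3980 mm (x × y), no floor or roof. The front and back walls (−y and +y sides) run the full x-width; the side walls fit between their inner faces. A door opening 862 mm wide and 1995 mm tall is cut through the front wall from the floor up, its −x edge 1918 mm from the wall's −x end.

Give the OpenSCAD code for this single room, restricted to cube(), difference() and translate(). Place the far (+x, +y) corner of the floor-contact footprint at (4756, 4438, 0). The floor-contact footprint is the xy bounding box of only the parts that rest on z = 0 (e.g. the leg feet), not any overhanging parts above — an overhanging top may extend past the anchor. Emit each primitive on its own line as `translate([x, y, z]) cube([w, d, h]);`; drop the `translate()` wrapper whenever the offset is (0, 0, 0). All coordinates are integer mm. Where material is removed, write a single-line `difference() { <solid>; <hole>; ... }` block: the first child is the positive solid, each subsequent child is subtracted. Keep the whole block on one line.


difference() { translate([336, 458, 0]) cube([4420, 102, 2650]); translate([2254, 458, 0]) cube([862, 102, 1995]); }
translate([336, 4336, 0]) cube([4420, 102, 2650]);
translate([336, 560, 0]) cube([102, 3776, 2650]);
translate([4654, 560, 0]) cube([102, 3776, 2650]);


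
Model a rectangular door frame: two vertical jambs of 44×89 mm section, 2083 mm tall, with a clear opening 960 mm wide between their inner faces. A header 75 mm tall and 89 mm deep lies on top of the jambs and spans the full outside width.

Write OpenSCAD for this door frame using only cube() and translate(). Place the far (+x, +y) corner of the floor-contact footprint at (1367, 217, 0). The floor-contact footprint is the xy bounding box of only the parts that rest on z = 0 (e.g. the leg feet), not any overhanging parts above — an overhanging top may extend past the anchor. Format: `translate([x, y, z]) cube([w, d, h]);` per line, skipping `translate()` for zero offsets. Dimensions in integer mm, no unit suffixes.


translate([319, 128, 0]) cube([44, 89, 2083]);
translate([1323, 128, 0]) cube([44, 89, 2083]);
translate([319, 128, 2083]) cube([1048, 89, 75]);


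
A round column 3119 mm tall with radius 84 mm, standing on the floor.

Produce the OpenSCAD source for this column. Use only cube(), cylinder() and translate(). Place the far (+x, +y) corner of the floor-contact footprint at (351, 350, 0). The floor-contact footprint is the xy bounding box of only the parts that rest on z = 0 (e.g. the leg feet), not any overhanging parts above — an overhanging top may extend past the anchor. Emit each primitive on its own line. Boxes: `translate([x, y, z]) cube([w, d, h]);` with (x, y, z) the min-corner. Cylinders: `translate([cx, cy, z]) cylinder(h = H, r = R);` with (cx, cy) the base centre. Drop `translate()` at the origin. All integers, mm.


translate([267, 266, 0]) cylinder(h = 3119, r = 84);


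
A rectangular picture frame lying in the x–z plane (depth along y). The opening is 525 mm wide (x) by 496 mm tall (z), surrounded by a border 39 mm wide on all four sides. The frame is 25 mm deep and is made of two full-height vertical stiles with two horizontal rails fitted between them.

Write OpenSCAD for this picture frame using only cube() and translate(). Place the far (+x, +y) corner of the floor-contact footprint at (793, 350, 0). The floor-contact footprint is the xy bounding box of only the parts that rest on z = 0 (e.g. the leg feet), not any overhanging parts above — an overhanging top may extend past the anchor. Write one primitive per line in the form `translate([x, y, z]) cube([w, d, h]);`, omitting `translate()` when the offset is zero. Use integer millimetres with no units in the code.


translate([190, 325, 0]) cube([39, 25, 574]);
translate([754, 325, 0]) cube([39, 25, 574]);
translate([229, 325, 0]) cube([525, 25, 39]);
translate([229, 325, 535]) cube([525, 25, 39]);


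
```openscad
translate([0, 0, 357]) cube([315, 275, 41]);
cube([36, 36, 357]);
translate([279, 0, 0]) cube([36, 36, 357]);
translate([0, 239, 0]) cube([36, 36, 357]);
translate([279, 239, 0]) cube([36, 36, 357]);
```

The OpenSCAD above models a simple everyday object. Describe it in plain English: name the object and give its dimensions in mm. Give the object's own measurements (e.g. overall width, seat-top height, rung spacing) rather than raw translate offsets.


A four-legged stool. The seat is a 315×275×41 mm slab whose top surface is at z = 398 mm; four square legs, each 36×36 mm in cross-section, run from the floor (z = 0) to the underside of the seat, each flush with a corner of the seat.


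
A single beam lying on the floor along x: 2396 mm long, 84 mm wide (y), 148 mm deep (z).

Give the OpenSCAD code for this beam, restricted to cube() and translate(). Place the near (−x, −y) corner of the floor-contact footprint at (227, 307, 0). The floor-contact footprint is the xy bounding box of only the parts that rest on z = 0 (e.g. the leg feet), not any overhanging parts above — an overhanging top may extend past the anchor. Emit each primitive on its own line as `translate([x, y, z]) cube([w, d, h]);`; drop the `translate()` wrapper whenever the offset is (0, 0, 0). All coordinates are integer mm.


translate([227, 307, 0]) cube([2396, 84, 148]);


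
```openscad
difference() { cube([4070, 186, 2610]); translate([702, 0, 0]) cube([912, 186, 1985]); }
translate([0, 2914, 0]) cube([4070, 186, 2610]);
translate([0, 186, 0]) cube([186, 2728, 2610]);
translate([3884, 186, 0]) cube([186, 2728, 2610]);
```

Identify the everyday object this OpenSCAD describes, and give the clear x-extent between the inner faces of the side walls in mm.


A single room. The interior width is 3698 mm.

Four walls enclosing a rectangle with a door in the front wall — a room. Outside width 4070 minus two 186 mm walls gives 3698 mm.


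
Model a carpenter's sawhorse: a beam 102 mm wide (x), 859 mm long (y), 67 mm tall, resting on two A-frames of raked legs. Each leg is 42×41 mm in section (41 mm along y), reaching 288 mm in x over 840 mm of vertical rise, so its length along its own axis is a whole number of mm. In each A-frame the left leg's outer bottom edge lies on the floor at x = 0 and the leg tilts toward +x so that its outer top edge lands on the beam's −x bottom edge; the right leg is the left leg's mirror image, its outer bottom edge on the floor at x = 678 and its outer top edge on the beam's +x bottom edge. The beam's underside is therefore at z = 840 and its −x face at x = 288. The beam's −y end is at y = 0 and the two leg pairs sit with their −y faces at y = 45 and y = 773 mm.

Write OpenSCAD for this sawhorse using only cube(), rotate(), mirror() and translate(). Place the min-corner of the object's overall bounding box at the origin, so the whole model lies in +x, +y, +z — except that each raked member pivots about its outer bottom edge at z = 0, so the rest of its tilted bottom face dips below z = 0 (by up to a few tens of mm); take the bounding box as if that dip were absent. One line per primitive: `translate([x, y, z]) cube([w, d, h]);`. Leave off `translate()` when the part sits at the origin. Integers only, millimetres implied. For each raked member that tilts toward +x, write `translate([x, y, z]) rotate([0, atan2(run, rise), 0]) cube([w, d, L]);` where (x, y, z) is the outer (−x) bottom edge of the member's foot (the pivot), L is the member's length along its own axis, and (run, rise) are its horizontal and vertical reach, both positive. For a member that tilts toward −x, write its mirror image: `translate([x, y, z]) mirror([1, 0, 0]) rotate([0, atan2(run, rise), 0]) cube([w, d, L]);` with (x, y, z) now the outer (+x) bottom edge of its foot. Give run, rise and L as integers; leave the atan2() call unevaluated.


// leg length = √(288² + 840²) = 888
// right-leg outer foot x = 2·288 + 102 = 678
// beam min-corner = (288, 0, 840)
translate([288, 0, 840]) cube([102, 859, 67]);
translate([0, 45, 0]) rotate([0, atan2(288, 840), 0]) cube([42, 41, 888]);
translate([678, 45, 0]) mirror([1, 0, 0]) rotate([0, atan2(288, 840), 0]) cube([42, 41, 888]);
translate([0, 773, 0]) rotate([0, atan2(288, 840), 0]) cube([42, 41, 888]);
translate([678, 773, 0]) mirror([1, 0, 0]) rotate([0, atan2(288, 840), 0]) cube([42, 41, 888]);


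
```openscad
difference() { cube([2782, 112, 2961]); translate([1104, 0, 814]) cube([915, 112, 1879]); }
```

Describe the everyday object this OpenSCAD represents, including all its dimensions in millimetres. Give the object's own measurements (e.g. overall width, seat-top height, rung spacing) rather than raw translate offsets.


A wall 2782 mm long (x), 112 mm thick (y), 2961 mm tall, with a rectangular window opening cut through it. The opening is 915 mm wide and 1879 mm tall; its sill is at z = 814 mm and its near (−x) edge is 1104 mm from the wall's −x end. The opening passes through the full wall thickness.


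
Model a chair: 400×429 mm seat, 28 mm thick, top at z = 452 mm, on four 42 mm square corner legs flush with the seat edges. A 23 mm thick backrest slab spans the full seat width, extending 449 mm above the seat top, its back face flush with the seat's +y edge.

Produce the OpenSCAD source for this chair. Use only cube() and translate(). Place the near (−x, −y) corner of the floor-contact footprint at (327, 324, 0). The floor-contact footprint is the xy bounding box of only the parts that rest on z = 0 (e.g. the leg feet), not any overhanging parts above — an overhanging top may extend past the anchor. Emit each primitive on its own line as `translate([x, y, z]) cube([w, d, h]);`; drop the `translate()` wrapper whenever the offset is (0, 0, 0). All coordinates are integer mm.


// leg_h = 452 - 28 = 424
translate([327, 324, 424]) cube([400, 429, 28]);
translate([327, 324, 0]) cube([42, 42, 424]);
translate([685, 324, 0]) cube([42, 42, 424]);
translate([327, 711, 0]) cube([42, 42, 424]);
translate([685, 711, 0]) cube([42, 42, 424]);
translate([327, 730, 452]) cube([400, 23, 449]);


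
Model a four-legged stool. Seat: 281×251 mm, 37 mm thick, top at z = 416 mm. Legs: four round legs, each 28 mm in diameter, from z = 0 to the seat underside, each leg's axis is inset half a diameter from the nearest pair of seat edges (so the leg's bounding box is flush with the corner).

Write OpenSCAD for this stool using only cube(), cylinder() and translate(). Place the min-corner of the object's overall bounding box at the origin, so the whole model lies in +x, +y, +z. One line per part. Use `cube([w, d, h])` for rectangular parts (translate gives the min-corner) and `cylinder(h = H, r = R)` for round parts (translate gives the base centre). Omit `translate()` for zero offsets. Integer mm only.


// leg_h = 416 - 37 = 379
translate([0, 0, 379]) cube([281, 251, 37]);
translate([14, 14, 0]) cylinder(h = 379, r = 14);
translate([267, 14, 0]) cylinder(h = 379, r = 14);
translate([14, 237, 0]) cylinder(h = 379, r = 14);
translate([267, 237, 0]) cylinder(h = 379, r = 14);


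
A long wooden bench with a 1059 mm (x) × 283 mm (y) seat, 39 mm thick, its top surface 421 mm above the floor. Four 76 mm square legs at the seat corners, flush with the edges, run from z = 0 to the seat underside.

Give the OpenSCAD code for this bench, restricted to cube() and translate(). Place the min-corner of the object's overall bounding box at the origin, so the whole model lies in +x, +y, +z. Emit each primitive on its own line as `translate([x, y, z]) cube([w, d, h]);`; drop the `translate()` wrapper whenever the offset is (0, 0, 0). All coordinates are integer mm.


// leg_h = 421 − 39 = 382
translate([0, 0, 382]) cube([1059, 283, 39]);
cube([76, 76, 382]);
translate([0, 207, 0]) cube([76, 76, 382]);
translate([983, 0, 0]) cube([76, 76, 382]);
translate([983, 207, 0]) cube([76, 76, 382]);
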